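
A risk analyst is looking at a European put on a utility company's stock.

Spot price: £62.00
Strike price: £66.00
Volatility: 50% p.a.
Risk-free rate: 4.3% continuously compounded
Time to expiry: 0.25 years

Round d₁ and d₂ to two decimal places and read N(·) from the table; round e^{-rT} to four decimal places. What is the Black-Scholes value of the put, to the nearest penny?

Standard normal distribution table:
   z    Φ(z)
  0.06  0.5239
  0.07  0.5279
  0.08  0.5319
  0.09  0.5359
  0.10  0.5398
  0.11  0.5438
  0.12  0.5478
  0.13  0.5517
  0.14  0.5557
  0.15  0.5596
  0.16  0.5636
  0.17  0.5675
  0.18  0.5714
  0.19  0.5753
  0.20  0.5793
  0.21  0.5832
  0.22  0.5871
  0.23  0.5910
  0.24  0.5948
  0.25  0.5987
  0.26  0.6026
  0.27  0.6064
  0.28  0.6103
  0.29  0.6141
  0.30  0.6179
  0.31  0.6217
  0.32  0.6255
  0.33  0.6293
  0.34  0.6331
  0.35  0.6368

£8.11

σ√T = 0.5 × 0.5000 = 0.2500
d₁ = [ln(62/66) + (0.043 + ½·0.5²)·0.25] / (σ√T) = (-0.0625 + 0.0420) / 0.2500 = -0.0821 ⇒ -0.08
d₂ = -0.0821 − 0.2500 = -0.3321 ⇒ -0.33
exp(−rT) = exp(−0.043·0.25) = 0.9893
N(−d₂) = N(0.33) = 0.6293;  N(−d₁) = N(0.08) = 0.5319
P = 66·0.9893·0.6293 − 62·0.5319 = 41.0894 − 32.9778 = 8.1116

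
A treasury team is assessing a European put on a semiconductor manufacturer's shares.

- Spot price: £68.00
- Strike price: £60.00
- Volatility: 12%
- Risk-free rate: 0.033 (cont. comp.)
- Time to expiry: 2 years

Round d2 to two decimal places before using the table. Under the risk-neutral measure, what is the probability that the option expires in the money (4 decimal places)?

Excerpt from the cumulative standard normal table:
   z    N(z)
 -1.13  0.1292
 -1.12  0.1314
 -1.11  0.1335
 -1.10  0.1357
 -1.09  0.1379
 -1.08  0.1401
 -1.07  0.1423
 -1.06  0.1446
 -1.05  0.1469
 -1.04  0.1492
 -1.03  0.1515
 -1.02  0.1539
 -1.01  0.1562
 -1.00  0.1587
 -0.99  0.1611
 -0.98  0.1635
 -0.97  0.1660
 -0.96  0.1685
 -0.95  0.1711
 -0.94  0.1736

σ√T = 0.12 × 1.4142 = 0.1697
ln(S/K) + (r + σ²/2)T = ln(68/60) + (0.033 + 0.12²/2)·2 = 0.1252 + 0.0804 = 0.2056
d₁ = 0.2056 / 0.1697 = 1.2113 which rounds to 1.21
d₂ = d₁ − σ√T = 1.2113 − 0.1697 = 1.0416 which rounds to 1.04
Pr(exercise) under Q = N(−d₂) = N(-1.04) = 0.1492

0.1492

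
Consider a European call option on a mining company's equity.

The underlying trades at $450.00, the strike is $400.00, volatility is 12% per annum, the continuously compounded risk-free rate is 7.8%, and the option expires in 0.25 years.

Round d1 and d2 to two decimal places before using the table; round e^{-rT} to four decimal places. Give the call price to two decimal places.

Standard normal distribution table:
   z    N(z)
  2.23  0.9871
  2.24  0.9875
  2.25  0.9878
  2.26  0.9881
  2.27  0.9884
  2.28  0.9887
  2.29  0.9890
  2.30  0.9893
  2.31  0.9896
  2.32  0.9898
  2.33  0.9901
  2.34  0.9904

$57.80

σ√T = 0.12 × 0.5000 = 0.0600
ln(S/K) + (r + σ²/2)T = ln(450/400) + (0.078 + 0.12²/2)·0.25 = 0.1178 + 0.0213 = 0.1391
d₁ = 0.1391 / 0.0600 = 2.3181 which rounds to 2.32
d₂ = d₁ − σ√T = 2.3181 − 0.0600 = 2.2581 which rounds to 2.26
exp(−rT) = exp(−0.078·0.25) = 0.9807
C = 450·N(2.32) − 400·0.9807·N(2.26) = 450·0.9898 − 400·0.9807·0.9881 = 445.4100 − 387.6119 = 57.7981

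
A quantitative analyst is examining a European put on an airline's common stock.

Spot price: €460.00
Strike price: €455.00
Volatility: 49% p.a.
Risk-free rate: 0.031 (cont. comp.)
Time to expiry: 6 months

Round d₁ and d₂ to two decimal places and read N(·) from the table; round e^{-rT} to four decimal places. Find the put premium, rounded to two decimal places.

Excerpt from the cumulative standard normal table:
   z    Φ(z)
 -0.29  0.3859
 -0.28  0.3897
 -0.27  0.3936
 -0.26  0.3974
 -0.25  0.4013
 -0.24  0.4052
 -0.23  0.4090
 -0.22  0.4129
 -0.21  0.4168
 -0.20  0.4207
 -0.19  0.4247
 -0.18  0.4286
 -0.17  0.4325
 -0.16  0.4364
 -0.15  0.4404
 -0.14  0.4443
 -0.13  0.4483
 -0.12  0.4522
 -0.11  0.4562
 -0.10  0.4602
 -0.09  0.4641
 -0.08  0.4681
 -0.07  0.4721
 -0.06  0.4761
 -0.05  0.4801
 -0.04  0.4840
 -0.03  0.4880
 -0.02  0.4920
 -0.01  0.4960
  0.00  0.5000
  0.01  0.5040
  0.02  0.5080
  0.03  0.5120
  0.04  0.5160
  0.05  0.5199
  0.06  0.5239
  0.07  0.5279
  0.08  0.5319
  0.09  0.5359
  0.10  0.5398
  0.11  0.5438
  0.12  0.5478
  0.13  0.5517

σ√T = 0.49·√0.5 = 0.3465
ln(S/K) + (r + σ²/2)T = ln(460/455) + (0.031 + 0.49²/2)·0.5 = 0.0109 + 0.0755 = 0.0865
d₁ = 0.0865 / 0.3465 = 0.2495 → 0.25
d₂ = d₁ − σ√T = 0.2495 − 0.3465 = -0.0970 → -0.10
exp(−rT) = exp(−0.031·0.5) = 0.9846
N(−d₂) = N(0.10) = 0.5398;  N(−d₁) = N(-0.25) = 0.4013
P = 455·0.9846·0.5398 − 460·0.4013 = 241.8266 − 184.5980 = 57.2286

€57.23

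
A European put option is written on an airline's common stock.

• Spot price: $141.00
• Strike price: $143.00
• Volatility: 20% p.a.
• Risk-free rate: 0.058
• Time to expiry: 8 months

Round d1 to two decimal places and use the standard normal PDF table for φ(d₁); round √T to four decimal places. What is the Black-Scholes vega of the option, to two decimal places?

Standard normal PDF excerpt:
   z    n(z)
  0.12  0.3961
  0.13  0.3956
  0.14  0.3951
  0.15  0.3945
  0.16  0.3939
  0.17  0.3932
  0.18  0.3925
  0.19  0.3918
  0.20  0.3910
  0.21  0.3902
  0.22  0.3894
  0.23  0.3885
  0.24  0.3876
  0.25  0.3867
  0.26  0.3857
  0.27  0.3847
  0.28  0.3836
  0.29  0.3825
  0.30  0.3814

44.73

T = 0.6667;  σ√T = 0.1633
d₁ = [ln(141/143) + (0.058 + 0.2²/2)·0.6667] / 0.1633 = [-0.0141 + 0.0520] / 0.1633 = 0.2322 → 0.23
√T = √0.6667 = 0.8165
φ(d₁) = φ(0.23) = 0.3885
vega = S·φ(d₁)·√T = 141·0.3885·0.8165 = 44.7266
(The call has the same vega.)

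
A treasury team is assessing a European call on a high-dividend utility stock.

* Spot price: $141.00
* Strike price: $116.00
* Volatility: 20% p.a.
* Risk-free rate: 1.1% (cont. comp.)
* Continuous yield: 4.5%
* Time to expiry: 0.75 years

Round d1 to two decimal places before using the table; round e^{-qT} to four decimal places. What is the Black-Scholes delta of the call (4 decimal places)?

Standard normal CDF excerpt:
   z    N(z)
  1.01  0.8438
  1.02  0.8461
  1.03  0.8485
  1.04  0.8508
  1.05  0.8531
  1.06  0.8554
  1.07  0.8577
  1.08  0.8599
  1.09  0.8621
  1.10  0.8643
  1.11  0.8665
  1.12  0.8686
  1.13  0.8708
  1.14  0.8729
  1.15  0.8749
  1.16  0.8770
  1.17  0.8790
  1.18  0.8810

0.8292

T = 0.75;  σ√T = 0.1732
d₁ = [ln(141/116) + (0.011 − 0.045 + 0.2²/2)·0.75] / 0.1732 = [0.1952 − 0.0105] / 0.1732 = 1.0662 which rounds to 1.07
N(d₁) = N(1.07) = 0.8577
Δ_call = e^(−qT)·N(d₁) = 0.9668·0.8577 = 0.8292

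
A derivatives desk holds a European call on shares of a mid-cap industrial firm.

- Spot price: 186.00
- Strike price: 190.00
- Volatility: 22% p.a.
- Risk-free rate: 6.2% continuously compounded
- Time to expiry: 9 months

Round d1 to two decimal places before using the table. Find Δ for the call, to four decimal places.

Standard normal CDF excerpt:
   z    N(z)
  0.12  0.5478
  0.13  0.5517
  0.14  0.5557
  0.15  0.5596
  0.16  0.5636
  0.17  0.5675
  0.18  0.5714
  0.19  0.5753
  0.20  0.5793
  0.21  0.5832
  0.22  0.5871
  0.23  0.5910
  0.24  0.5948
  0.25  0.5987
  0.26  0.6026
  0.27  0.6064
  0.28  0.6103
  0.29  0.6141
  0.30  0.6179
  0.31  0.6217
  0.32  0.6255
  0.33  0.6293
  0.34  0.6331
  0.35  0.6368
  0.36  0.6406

σ√T = 0.22 × 0.8660 = 0.1905
d₁ = [ln(186/190) + (0.062 + 0.22²/2)·0.75] / 0.1905 = [-0.0213 + 0.0646] / 0.1905 = 0.2276 which rounds to 0.23
N(d₁) = N(0.23) = 0.5910
Δ_call = N(d₁) = 0.5910

0.5910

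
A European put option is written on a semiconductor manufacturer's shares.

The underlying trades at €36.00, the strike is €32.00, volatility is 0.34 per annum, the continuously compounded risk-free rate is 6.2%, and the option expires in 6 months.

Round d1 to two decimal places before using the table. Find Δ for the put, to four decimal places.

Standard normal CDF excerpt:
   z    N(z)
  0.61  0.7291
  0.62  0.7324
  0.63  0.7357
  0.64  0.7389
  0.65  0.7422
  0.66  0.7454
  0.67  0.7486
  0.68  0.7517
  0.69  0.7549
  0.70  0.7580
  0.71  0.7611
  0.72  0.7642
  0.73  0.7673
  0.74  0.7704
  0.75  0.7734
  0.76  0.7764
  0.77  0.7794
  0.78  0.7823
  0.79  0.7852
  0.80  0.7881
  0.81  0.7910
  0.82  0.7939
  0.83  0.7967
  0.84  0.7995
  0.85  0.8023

-0.2296

σ√T = 0.34 × 0.7071 = 0.2404
d₁ = [ln(36/32) + (0.062 + ½·0.34²)·0.5] / (σ√T) = (0.1178 + 0.0599) / 0.2404 = 0.7391 ⇒ 0.74
N(d₁) = N(0.74) = 0.7704
Δ_put = N(d₁) − 1 = 0.7704 − 1 = -0.2296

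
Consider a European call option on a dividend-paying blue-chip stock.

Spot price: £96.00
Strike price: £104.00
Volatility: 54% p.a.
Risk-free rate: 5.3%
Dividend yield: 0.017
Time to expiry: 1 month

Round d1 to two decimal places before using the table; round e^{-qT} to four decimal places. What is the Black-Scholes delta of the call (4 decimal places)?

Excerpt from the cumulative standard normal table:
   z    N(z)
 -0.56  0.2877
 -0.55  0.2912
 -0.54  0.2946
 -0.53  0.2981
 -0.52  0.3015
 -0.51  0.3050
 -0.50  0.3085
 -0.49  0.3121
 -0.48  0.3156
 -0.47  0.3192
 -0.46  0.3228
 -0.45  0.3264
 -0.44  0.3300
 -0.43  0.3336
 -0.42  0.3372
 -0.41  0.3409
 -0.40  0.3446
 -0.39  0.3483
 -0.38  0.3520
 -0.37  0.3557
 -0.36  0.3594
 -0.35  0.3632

0.3367

T = 0.08333;  σ√T = 0.1559
ln(S/K) + (r − q + σ²/2)T = ln(96/104) + (0.053 − 0.017 + 0.54²/2)·0.08333 = -0.0800 + 0.0152 = -0.0649
d₁ = -0.0649 / 0.1559 = -0.4163 which rounds to -0.42
N(d₁) = N(-0.42) = 0.3372
Δ_call = exp(−qT)·N(d₁) = 0.9986·0.3372 = 0.3367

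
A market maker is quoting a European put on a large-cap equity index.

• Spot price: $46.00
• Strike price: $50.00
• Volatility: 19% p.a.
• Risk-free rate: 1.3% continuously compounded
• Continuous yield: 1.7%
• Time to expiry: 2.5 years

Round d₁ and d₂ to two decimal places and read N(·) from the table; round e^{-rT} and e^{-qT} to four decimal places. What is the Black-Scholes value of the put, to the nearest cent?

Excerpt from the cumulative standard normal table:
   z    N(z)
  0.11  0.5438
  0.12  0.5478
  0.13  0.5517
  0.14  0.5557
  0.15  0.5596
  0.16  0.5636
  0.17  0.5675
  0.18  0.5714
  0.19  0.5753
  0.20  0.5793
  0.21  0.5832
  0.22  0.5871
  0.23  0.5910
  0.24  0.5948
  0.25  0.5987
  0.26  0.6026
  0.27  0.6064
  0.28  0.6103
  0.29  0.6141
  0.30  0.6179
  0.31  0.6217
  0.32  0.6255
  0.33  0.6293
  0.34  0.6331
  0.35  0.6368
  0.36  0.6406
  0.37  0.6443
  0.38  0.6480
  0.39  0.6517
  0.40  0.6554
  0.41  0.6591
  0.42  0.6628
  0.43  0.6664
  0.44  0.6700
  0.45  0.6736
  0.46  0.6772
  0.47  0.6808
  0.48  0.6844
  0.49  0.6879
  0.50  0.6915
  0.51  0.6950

$7.93

σ√T = 0.19 × 1.5811 = 0.3004
d₁ = [ln(46/50) + (0.013 − 0.017 + 0.19²/2)·2.5] / 0.3004 = [-0.0834 + 0.0351] / 0.3004 = -0.1606 which rounds to -0.16
d₂ = d₁ − σ√T = -0.1606 − 0.3004 = -0.4610 which rounds to -0.46
e^(−qT) = e^(−0.017·2.5) = 0.9584;  e^(−rT) = e^(−0.013·2.5) = 0.9680
N(−d₂) = N(0.46) = 0.6772;  N(−d₁) = N(0.16) = 0.5636
P = 50·0.9680·0.6772 − 46·0.9584·0.5636 = 32.7765 − 24.8471 = 7.9294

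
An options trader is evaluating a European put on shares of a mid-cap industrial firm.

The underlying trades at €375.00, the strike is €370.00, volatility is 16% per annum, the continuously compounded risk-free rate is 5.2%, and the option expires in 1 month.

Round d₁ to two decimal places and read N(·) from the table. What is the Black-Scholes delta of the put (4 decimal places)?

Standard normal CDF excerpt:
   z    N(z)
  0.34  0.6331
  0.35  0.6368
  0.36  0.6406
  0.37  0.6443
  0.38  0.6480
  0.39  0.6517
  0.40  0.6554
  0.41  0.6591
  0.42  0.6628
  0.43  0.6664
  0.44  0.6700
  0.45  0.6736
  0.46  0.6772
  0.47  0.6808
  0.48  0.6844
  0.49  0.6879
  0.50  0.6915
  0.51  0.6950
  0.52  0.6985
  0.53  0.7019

σ√T = 0.16·√0.08333 = 0.0462
d₁ = [ln(375/370) + (0.052 + 0.16²/2)·0.08333] / 0.0462 = [0.0134 + 0.0054] / 0.0462 = 0.4075 → 0.41
N(d₁) = N(0.41) = 0.6591
Δ_put = N(d₁) − 1 = 0.6591 − 1 = -0.3409

-0.3409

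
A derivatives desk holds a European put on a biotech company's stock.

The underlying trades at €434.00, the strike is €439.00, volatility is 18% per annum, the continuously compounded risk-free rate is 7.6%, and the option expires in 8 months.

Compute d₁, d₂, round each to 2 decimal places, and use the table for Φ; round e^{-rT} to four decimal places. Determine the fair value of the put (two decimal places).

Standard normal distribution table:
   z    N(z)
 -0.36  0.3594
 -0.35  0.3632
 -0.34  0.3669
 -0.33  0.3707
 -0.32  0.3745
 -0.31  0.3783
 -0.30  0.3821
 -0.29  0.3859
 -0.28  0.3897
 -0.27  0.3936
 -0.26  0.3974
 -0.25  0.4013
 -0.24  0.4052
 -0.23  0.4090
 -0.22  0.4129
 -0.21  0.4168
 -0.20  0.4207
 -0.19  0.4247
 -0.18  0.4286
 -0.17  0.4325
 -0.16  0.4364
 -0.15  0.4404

T = 0.6667;  σ√T = 0.1470
ln(S/K) + (r + σ²/2)T = ln(434/439) + (0.076 + 0.18²/2)·0.6667 = -0.0115 + 0.0615 = 0.0500
d₁ = 0.0500 / 0.1470 = 0.3403 ≈ 0.34
d₂ = d₁ − σ√T = 0.3403 − 0.1470 = 0.1933 ≈ 0.19
exp(−rT) = exp(−0.076·0.6667) = 0.9506
N(−d₂) = N(-0.19) = 0.4247;  N(−d₁) = N(-0.34) = 0.3669
P = 439·0.9506·0.4247 − 434·0.3669 = 177.2330 − 159.2346 = 17.9984

€18.00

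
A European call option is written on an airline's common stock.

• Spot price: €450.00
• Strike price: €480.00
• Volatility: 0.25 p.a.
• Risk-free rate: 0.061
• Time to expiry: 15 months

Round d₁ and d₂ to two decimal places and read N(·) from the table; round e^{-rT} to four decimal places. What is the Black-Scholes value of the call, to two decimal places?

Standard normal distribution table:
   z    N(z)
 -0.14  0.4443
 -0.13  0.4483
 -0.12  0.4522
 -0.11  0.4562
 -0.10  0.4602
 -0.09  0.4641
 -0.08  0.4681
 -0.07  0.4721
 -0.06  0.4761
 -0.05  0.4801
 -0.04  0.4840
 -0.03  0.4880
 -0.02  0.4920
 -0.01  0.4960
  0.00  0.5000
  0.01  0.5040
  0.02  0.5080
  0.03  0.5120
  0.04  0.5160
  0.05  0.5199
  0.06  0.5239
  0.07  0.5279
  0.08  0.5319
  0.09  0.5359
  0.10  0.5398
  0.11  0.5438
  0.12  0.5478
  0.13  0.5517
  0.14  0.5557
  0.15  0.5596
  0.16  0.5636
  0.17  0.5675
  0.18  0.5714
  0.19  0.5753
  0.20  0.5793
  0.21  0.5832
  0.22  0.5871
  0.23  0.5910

€52.45

T = 1.25;  σ√T = 0.2795
ln(S/K) + (r + σ²/2)T = ln(450/480) + (0.061 + 0.25²/2)·1.25 = -0.0645 + 0.1153 = 0.0508
d₁ = 0.0508 / 0.2795 = 0.1817 which rounds to 0.18
d₂ = d₁ − σ√T = 0.1817 − 0.2795 = -0.0979 which rounds to -0.10
e^(−rT) = e^(−0.061·1.25) = 0.9266
C = 450·N(0.18) − 480·0.9266·N(-0.10) = 450·0.5714 − 480·0.9266·0.4602 = 257.1300 − 204.6822 = 52.4478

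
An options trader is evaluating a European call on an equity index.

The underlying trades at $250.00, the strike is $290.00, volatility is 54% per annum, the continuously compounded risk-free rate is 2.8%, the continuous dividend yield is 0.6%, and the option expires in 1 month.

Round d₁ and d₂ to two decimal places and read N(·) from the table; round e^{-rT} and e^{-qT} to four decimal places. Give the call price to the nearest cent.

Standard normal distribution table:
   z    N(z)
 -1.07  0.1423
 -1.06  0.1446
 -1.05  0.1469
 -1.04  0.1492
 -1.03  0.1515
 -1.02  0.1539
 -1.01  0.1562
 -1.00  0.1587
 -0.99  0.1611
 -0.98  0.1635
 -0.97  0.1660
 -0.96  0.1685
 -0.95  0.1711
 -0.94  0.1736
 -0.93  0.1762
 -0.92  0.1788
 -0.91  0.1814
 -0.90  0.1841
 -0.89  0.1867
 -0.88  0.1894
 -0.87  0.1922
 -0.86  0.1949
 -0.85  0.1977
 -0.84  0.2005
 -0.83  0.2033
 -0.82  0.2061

$4.17

σ√T = 0.54·√0.08333 = 0.1559
d₁ = [ln(250/290) + (0.028 − 0.006 + 0.54²/2)·0.08333] / 0.1559 = [-0.1484 + 0.0140] / 0.1559 = -0.8624 ⇒ -0.86
d₂ = d₁ − σ√T = -0.8624 − 0.1559 = -1.0183 ⇒ -1.02
e^(−qT) = e^(−0.006·0.08333) = 0.9995;  e^(−rT) = e^(−0.028·0.08333) = 0.9977
C = 250·0.9995·N(-0.86) − 290·0.9977·N(-1.02) = 250·0.9995·0.1949 − 290·0.9977·0.1539 = 48.7006 − 44.5283 = 4.1723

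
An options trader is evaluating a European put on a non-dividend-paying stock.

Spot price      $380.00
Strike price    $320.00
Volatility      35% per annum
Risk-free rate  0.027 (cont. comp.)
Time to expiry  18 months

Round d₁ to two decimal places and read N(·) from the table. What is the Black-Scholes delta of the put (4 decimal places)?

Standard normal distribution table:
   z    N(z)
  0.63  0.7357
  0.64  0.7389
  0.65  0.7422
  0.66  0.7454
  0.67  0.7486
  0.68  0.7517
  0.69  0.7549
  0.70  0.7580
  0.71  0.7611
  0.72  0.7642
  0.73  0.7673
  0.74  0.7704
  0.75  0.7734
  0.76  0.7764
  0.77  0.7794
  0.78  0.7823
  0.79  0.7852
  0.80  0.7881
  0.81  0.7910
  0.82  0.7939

σ√T = 0.35·√1.5 = 0.4287
d₁ = [ln(380/320) + (0.027 + 0.35²/2)·1.5] / 0.4287 = [0.1719 + 0.1324] / 0.4287 = 0.7097 which rounds to 0.71
N(d₁) = N(0.71) = 0.7611
Δ_put = N(d₁) − 1 = 0.7611 − 1 = -0.2389

-0.2389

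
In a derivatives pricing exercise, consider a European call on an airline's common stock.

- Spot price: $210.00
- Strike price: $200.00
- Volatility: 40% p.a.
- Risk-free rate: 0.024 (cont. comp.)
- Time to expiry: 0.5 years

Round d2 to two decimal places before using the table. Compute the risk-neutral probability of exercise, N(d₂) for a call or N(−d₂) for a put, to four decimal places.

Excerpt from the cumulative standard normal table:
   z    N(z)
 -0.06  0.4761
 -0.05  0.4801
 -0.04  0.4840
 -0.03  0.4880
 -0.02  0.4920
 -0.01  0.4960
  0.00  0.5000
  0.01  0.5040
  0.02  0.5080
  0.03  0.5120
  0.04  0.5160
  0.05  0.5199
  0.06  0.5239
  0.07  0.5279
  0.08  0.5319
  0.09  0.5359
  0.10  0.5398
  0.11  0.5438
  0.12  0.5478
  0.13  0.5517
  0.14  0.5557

σ√T = 0.4 × 0.7071 = 0.2828
d₁ = [ln(210/200) + (0.024 + 0.4²/2)·0.5] / 0.2828 = [0.0488 + 0.0520] / 0.2828 = 0.3563 ⇒ 0.36
d₂ = d₁ − σ√T = 0.3563 − 0.2828 = 0.0735 ⇒ 0.07
Risk-neutral Pr[S_T > K] = N(d₂) = N(0.07) = 0.5279

0.5279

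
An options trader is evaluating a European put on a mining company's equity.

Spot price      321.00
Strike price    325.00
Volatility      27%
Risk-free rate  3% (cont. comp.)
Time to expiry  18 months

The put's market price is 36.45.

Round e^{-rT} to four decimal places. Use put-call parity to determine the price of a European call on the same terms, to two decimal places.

46.75

exp(−rT) = exp(−0.03·1.5) = 0.9560
Put-call parity: C − P = S − K·e^(−rT) = 321 − 325·0.9560 = 321 − 310.7000 = 10.3000
C = P + (C − P) = 36.45 + (10.3000) = 46.7500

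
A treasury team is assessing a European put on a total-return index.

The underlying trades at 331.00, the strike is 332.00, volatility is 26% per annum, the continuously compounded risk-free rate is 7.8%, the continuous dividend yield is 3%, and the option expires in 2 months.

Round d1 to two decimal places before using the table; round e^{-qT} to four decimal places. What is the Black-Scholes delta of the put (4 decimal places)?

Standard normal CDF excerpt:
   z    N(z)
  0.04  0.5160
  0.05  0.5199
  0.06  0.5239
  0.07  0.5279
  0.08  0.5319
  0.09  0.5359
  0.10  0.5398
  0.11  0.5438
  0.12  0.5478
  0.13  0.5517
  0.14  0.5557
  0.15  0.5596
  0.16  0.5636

σ√T = 0.26·√0.1667 = 0.1061
ln(S/K) + (r − q + σ²/2)T = ln(331/332) + (0.078 − 0.03 + 0.26²/2)·0.1667 = -0.0030 + 0.0136 = 0.0106
d₁ = 0.0106 / 0.1061 = 0.1000 ≈ 0.10
N(d₁) = N(0.10) = 0.5398
Δ_put = exp(−qT)·(N(d₁) − 1) = 0.9950·(0.5398 − 1) = -0.4579

-0.4579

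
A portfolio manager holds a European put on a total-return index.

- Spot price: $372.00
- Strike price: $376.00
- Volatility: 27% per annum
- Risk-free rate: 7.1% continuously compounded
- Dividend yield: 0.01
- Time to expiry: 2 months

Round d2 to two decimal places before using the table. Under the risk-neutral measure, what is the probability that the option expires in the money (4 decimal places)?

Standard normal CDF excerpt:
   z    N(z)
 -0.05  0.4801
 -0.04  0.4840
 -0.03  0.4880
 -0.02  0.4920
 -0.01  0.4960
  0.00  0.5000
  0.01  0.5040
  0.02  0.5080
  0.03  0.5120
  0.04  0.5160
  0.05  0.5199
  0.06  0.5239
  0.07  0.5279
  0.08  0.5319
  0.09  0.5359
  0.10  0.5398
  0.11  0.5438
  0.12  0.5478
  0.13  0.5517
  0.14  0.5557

σ√T = 0.27·√0.1667 = 0.1102
d₁ = [ln(372/376) + (0.071 − 0.01 + ½·0.27²)·0.1667] / (σ√T) = (-0.0107 + 0.0162) / 0.1102 = 0.0503 ≈ 0.05
d₂ = 0.0503 − 0.1102 = -0.0599 ≈ -0.06
Pr(exercise) under Q = N(−d₂) = N(0.06) = 0.5239

0.5239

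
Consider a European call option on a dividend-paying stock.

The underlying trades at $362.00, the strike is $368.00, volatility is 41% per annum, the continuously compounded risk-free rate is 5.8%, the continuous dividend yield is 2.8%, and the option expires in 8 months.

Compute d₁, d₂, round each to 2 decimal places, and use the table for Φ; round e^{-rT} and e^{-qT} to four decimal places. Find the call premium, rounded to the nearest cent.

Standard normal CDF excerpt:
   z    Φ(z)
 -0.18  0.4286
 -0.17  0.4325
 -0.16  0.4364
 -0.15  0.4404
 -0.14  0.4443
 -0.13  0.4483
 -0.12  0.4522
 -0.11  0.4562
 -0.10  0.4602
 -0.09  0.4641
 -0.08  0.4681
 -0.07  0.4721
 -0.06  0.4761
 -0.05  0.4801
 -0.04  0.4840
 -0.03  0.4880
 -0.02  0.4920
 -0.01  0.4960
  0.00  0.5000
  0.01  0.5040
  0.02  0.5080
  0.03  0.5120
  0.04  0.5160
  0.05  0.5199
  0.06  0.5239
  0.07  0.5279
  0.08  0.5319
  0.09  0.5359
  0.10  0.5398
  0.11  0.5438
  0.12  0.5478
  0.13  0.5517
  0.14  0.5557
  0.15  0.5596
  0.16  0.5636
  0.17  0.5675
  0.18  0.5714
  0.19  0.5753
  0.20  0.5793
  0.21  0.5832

$48.51

σ√T = 0.41·√0.6667 = 0.3348
d₁ = [ln(362/368) + (0.058 − 0.028 + 0.41²/2)·0.6667] / 0.3348 = [-0.0164 + 0.0760] / 0.3348 = 0.1780 ⇒ 0.18
d₂ = d₁ − σ√T = 0.1780 − 0.3348 = -0.1567 ⇒ -0.16
e^(−qT) = e^(−0.028·0.6667) = 0.9815;  e^(−rT) = e^(−0.058·0.6667) = 0.9621
N(d₁) = N(0.18) = 0.5714;  N(d₂) = N(-0.16) = 0.4364
C = 362·0.9815·0.5714 − 368·0.9621·0.4364 = 203.0201 − 154.5086 = 48.5115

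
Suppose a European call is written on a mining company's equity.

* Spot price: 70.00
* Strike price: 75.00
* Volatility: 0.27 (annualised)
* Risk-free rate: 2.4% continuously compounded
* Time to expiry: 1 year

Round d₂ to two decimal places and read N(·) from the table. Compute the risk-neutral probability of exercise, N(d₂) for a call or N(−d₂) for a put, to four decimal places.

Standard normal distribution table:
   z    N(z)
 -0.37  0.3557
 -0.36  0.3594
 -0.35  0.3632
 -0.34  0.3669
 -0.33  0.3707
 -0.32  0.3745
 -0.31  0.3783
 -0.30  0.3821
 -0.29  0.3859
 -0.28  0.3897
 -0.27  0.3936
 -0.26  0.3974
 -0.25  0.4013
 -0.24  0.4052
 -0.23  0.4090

0.3821

T = 1;  σ√T = 0.2700
ln(S/K) + (r + σ²/2)T = ln(70/75) + (0.024 + 0.27²/2)·1 = -0.0690 + 0.0605 = -0.0085
d₁ = -0.0085 / 0.2700 = -0.0316 → -0.03
d₂ = d₁ − σ√T = -0.0316 − 0.2700 = -0.3016 → -0.30
Risk-neutral Pr[S_T > K] = N(d₂) = N(-0.30) = 0.3821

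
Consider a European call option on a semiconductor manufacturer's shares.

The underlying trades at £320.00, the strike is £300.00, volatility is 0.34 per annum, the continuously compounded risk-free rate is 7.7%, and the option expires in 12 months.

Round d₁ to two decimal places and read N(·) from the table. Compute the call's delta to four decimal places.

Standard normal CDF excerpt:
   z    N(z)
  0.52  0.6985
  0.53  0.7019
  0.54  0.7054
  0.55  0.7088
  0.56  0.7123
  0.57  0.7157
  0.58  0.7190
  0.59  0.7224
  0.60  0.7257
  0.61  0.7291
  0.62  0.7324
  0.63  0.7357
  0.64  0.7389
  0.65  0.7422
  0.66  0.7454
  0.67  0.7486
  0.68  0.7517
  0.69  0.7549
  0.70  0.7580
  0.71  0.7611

σ√T = 0.34·√1 = 0.3400
ln(S/K) + (r + σ²/2)T = ln(320/300) + (0.077 + 0.34²/2)·1 = 0.0645 + 0.1348 = 0.1993
d₁ = 0.1993 / 0.3400 = 0.5863 → 0.59
N(d₁) = N(0.59) = 0.7224
Δ_call = N(d₁) = 0.7224

0.7224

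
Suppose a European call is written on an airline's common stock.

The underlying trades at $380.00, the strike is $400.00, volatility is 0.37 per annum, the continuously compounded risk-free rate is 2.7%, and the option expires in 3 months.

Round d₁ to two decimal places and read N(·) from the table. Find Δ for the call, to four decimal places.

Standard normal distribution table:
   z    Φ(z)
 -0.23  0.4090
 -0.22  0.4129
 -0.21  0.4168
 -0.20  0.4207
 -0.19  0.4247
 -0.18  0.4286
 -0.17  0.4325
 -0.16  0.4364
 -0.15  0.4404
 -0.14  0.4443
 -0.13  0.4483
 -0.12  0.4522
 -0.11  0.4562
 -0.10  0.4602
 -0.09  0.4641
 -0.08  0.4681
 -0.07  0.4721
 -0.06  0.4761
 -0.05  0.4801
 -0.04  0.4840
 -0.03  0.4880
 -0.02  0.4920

T = 0.25;  σ√T = 0.1850
d₁ = [ln(380/400) + (0.027 + ½·0.37²)·0.25] / (σ√T) = (-0.0513 + 0.0239) / 0.1850 = -0.1483 ≈ -0.15
N(d₁) = N(-0.15) = 0.4404
Δ_call = N(d₁) = 0.4404

0.4404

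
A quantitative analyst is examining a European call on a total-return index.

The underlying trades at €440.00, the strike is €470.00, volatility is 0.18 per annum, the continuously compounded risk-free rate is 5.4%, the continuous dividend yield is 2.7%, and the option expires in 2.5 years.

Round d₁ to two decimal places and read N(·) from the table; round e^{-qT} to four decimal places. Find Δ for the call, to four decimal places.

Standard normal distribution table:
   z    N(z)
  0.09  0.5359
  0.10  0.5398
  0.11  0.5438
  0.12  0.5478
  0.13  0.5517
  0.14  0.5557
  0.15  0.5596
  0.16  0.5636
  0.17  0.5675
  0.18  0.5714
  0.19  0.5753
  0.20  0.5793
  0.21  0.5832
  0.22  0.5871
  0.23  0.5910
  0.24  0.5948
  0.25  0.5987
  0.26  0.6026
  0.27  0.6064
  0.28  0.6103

T = 2.5;  σ√T = 0.2846
ln(S/K) + (r − q + σ²/2)T = ln(440/470) + (0.054 − 0.027 + 0.18²/2)·2.5 = -0.0660 + 0.1080 = 0.0420
d₁ = 0.0420 / 0.2846 = 0.1477 → 0.15
N(d₁) = N(0.15) = 0.5596
Δ_call = exp(−qT)·N(d₁) = 0.9347·0.5596 = 0.5231

0.5231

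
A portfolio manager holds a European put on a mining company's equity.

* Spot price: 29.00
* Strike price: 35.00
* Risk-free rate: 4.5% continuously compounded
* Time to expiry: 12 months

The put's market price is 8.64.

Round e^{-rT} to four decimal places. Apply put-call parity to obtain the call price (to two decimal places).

exp(−rT) = exp(−0.045·1) = 0.9560
Put-call parity: C − P = S − K·e^(−rT) = 29 − 35·0.9560 = 29 − 33.4600 = -4.4600
C = P + (C − P) = 8.64 + (-4.4600) = 4.1800

4.18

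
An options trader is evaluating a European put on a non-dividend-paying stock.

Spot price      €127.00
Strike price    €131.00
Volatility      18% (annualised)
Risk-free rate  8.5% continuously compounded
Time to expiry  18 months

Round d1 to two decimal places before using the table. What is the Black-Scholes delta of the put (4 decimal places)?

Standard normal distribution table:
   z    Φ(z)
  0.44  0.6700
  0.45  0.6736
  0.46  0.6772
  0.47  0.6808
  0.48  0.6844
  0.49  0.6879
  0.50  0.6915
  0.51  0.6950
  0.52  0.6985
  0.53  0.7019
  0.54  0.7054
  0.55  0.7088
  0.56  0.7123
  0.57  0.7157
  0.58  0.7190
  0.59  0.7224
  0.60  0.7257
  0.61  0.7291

-0.2912

σ√T = 0.18 × 1.2247 = 0.2205
ln(S/K) + (r + σ²/2)T = ln(127/131) + (0.085 + 0.18²/2)·1.5 = -0.0310 + 0.1518 = 0.1208
d₁ = 0.1208 / 0.2205 = 0.5479 ⇒ 0.55
N(d₁) = N(0.55) = 0.7088
Δ_put = N(d₁) − 1 = 0.7088 − 1 = -0.2912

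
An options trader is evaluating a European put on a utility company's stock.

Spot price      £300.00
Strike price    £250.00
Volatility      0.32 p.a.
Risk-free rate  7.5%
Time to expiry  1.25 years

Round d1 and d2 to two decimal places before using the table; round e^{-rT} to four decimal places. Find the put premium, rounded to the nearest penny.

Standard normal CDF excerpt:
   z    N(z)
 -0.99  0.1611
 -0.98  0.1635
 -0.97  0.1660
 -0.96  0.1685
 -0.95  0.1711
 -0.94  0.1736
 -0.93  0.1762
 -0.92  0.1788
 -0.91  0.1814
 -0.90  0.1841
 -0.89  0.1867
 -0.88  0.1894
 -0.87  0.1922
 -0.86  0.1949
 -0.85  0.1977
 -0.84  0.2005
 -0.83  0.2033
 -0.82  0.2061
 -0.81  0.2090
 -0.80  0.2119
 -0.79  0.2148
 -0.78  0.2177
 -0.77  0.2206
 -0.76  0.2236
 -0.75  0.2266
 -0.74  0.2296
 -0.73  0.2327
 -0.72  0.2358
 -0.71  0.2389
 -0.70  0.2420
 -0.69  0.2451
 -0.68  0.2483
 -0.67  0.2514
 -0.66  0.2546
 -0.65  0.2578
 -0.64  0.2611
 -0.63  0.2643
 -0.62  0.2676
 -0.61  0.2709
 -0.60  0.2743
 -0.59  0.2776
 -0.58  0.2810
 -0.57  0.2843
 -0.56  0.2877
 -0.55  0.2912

£11.86

T = 1.25;  σ√T = 0.3578
d₁ = [ln(300/250) + (0.075 + 0.32²/2)·1.25] / 0.3578 = [0.1823 + 0.1578] / 0.3578 = 0.9505 ⇒ 0.95
d₂ = d₁ − σ√T = 0.9505 − 0.3578 = 0.5928 ⇒ 0.59
e^(−rT) = e^(−0.075·1.25) = 0.9105
N(−d₂) = N(-0.59) = 0.2776;  N(−d₁) = N(-0.95) = 0.1711
P = 250·0.9105·0.2776 − 300·0.1711 = 63.1887 − 51.3300 = 11.8587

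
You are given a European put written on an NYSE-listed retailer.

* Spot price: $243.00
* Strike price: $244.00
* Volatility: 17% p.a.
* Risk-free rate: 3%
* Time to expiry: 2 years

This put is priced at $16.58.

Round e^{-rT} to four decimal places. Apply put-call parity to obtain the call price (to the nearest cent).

exp(−rT) = exp(−0.03·2) = 0.9418
Put-call parity: C − P = S − K·e^(−rT) = 243 − 244·0.9418 = 243 − 229.7992 = 13.2008
C = P + (C − P) = 16.58 + (13.2008) = 29.7808

$29.78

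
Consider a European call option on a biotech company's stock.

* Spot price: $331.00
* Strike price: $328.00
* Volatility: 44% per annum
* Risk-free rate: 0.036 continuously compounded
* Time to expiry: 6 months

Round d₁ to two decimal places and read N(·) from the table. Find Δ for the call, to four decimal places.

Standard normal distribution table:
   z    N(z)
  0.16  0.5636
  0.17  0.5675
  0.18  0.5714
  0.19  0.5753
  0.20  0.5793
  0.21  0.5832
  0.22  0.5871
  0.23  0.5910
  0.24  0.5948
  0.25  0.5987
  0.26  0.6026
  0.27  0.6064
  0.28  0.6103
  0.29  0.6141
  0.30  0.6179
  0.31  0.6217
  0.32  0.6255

0.5948

σ√T = 0.44 × 0.7071 = 0.3111
d₁ = [ln(331/328) + (0.036 + 0.44²/2)·0.5] / 0.3111 = [0.0091 + 0.0664] / 0.3111 = 0.2427 → 0.24
N(d₁) = N(0.24) = 0.5948
Δ_call = N(d₁) = 0.5948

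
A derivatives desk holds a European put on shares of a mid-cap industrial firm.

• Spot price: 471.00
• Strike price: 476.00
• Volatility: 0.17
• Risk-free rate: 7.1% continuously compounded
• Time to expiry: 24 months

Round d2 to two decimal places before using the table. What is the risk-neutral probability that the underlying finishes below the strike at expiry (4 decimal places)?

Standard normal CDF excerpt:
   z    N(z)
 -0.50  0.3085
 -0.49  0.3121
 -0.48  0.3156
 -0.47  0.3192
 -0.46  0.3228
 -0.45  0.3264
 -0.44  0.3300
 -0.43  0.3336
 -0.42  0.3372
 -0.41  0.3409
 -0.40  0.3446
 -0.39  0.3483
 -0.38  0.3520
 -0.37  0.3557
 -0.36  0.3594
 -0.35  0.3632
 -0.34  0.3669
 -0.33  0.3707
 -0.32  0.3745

0.3336

σ√T = 0.17·√2 = 0.2404
d₁ = [ln(471/476) + (0.071 + ½·0.17²)·2] / (σ√T) = (-0.0106 + 0.1709) / 0.2404 = 0.6669 ≈ 0.67
d₂ = 0.6669 − 0.2404 = 0.4265 ≈ 0.43
Risk-neutral Pr[S_T < K] = N(−d₂) = N(-0.43) = 0.3336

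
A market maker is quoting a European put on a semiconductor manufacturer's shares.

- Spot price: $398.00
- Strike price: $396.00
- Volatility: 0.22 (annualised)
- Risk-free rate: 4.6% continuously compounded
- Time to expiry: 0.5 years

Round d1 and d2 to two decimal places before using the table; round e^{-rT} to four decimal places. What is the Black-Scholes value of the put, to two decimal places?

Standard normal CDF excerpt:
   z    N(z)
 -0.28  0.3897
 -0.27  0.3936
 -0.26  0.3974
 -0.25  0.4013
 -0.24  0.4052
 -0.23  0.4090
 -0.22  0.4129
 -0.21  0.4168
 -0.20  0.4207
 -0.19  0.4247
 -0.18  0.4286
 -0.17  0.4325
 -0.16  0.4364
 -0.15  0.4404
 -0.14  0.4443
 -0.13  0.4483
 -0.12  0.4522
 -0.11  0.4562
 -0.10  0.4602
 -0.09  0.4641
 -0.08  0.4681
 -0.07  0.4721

$19.94

T = 0.5;  σ√T = 0.1556
ln(S/K) + (r + σ²/2)T = ln(398/396) + (0.046 + 0.22²/2)·0.5 = 0.0050 + 0.0351 = 0.0401
d₁ = 0.0401 / 0.1556 = 0.2580 which rounds to 0.26
d₂ = d₁ − σ√T = 0.2580 − 0.1556 = 0.1025 which rounds to 0.10
exp(−rT) = exp(−0.046·0.5) = 0.9773
N(−d₂) = N(-0.10) = 0.4602;  N(−d₁) = N(-0.26) = 0.3974
P = 396·0.9773·0.4602 − 398·0.3974 = 178.1024 − 158.1652 = 19.9372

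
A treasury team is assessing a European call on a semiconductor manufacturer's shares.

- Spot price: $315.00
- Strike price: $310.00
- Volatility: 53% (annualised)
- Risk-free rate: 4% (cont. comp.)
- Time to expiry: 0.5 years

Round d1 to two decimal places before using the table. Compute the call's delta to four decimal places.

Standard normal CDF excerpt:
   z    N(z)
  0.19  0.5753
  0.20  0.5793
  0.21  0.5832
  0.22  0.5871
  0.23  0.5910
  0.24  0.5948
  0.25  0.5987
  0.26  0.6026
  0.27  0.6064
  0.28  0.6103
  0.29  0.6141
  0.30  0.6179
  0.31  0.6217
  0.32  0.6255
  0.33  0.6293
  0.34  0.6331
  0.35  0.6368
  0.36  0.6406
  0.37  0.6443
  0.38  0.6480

T = 0.5;  σ√T = 0.3748
d₁ = [ln(315/310) + (0.04 + ½·0.53²)·0.5] / (σ√T) = (0.0160 + 0.0902) / 0.3748 = 0.2834 → 0.28
N(d₁) = N(0.28) = 0.6103
Δ_call = N(d₁) = 0.6103

0.6103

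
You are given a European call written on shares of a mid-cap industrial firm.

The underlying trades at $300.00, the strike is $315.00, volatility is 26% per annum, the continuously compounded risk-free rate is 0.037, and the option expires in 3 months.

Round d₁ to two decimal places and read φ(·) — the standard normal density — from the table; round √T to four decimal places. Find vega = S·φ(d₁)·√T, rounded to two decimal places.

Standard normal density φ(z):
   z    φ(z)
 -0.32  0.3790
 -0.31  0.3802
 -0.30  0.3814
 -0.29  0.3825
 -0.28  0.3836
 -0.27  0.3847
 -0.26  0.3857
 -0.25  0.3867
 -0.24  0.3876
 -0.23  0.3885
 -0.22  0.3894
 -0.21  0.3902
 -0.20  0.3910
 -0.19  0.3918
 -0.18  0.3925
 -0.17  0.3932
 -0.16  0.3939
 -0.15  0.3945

58.14

σ√T = 0.26 × 0.5000 = 0.1300
d₁ = [ln(300/315) + (0.037 + ½·0.26²)·0.25] / (σ√T) = (-0.0488 + 0.0177) / 0.1300 = -0.2392 ⇒ -0.24
√T = √0.25 = 0.5000
φ(d₁) = φ(-0.24) = 0.3876
vega = S·φ(d₁)·√T = 300·0.3876·0.5000 = 58.1400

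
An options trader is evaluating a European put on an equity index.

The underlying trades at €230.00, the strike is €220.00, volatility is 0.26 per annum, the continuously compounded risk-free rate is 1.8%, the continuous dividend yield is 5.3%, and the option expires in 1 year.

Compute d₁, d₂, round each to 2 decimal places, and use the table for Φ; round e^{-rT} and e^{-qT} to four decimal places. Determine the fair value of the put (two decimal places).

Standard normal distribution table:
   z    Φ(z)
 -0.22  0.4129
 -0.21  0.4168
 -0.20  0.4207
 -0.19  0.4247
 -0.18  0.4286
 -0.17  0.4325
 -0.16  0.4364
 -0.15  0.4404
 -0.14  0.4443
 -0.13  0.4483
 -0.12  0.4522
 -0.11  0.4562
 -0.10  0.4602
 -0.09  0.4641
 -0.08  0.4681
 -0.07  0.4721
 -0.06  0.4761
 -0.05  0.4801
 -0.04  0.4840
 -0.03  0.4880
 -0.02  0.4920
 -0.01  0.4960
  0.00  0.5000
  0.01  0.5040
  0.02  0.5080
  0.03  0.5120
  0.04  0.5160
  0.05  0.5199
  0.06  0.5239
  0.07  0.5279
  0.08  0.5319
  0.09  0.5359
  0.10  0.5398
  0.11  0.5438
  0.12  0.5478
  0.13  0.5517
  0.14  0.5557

σ√T = 0.26 × 1.0000 = 0.2600
d₁ = [ln(230/220) + (0.018 − 0.053 + 0.26²/2)·1] / 0.2600 = [0.0445 − 0.0012] / 0.2600 = 0.1664 ⇒ 0.17
d₂ = d₁ − σ√T = 0.1664 − 0.2600 = -0.0936 ⇒ -0.09
exp(−qT) = exp(−0.053·1) = 0.9484;  exp(−rT) = exp(−0.018·1) = 0.9822
N(−d₂) = N(0.09) = 0.5359;  N(−d₁) = N(-0.17) = 0.4325
P = 220·0.9822·0.5359 − 230·0.9484·0.4325 = 115.7994 − 94.3421 = 21.4573

€21.46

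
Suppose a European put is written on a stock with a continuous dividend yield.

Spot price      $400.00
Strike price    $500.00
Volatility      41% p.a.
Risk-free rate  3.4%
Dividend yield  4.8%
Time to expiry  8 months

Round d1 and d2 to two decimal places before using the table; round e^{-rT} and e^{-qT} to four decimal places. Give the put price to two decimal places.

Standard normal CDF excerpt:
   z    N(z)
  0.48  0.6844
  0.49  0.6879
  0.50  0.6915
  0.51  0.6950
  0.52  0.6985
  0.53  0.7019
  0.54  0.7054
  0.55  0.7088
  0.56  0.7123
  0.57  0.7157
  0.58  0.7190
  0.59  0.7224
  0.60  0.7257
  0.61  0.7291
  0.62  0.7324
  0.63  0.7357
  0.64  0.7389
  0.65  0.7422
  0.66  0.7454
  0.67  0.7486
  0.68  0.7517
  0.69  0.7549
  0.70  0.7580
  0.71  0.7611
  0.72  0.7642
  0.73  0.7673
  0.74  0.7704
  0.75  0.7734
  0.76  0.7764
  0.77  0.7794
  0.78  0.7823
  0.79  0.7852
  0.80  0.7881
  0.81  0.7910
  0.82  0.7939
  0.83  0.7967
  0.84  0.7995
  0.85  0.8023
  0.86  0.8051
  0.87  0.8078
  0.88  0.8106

σ√T = 0.41 × 0.8165 = 0.3348
ln(S/K) + (r − q + σ²/2)T = ln(400/500) + (0.034 − 0.048 + 0.41²/2)·0.6667 = -0.2231 + 0.0467 = -0.1764
d₁ = -0.1764 / 0.3348 = -0.5271 → -0.53
d₂ = d₁ − σ√T = -0.5271 − 0.3348 = -0.8618 → -0.86
e^(−qT) = e^(−0.048·0.6667) = 0.9685;  e^(−rT) = e^(−0.034·0.6667) = 0.9776
N(−d₂) = N(0.86) = 0.8051;  N(−d₁) = N(0.53) = 0.7019
P = 500·0.9776·0.8051 − 400·0.9685·0.7019 = 393.5329 − 271.9161 = 121.6168

$121.62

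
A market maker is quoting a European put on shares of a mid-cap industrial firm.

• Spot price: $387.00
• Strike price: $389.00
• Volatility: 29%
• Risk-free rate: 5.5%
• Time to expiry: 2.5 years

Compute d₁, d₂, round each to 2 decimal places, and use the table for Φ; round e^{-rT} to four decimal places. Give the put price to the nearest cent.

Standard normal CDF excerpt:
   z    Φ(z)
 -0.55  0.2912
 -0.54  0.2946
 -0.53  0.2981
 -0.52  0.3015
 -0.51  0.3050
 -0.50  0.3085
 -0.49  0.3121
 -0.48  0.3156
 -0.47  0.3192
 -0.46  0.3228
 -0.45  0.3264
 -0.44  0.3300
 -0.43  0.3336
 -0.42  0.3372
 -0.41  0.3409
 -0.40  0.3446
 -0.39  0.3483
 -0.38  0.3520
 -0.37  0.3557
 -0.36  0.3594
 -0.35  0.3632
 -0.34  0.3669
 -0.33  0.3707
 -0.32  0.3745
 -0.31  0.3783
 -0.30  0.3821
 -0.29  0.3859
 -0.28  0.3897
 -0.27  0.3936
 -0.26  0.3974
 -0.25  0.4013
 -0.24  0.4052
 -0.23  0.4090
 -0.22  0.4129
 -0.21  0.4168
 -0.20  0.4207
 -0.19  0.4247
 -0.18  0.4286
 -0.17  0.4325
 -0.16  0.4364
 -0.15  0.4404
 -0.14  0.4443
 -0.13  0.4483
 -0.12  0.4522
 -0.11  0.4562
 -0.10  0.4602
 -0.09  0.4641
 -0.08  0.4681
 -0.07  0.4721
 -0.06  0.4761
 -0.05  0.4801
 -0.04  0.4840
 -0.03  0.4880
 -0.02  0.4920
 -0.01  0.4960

$44.72

σ√T = 0.29 × 1.5811 = 0.4585
ln(S/K) + (r + σ²/2)T = ln(387/389) + (0.055 + 0.29²/2)·2.5 = -0.0052 + 0.2426 = 0.2375
d₁ = 0.2375 / 0.4585 = 0.5179 ⇒ 0.52
d₂ = d₁ − σ√T = 0.5179 − 0.4585 = 0.0594 ⇒ 0.06
e^(−rT) = e^(−0.055·2.5) = 0.8715
P = 389·0.8715·N(-0.06) − 387·N(-0.52) = 389·0.8715·0.4761 − 387·0.3015 = 161.4043 − 116.6805 = 44.7238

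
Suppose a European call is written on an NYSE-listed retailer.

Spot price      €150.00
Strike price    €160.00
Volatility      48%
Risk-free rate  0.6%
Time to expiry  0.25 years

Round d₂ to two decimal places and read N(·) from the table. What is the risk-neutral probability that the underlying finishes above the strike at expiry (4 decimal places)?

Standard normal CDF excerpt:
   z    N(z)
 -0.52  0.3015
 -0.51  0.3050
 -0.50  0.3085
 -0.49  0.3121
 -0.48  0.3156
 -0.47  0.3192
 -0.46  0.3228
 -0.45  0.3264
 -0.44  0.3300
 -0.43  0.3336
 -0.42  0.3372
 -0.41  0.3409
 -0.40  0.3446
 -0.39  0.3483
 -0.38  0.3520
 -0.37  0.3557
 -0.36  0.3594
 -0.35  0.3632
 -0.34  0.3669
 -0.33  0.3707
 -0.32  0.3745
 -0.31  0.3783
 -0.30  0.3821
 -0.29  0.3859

0.3520

σ√T = 0.48 × 0.5000 = 0.2400
ln(S/K) + (r + σ²/2)T = ln(150/160) + (0.006 + 0.48²/2)·0.25 = -0.0645 + 0.0303 = -0.0342
d₁ = -0.0342 / 0.2400 = -0.1427 ⇒ -0.14
d₂ = d₁ − σ√T = -0.1427 − 0.2400 = -0.3827 ⇒ -0.38
Risk-neutral Pr[S_T > K] = N(d₂) = N(-0.38) = 0.3520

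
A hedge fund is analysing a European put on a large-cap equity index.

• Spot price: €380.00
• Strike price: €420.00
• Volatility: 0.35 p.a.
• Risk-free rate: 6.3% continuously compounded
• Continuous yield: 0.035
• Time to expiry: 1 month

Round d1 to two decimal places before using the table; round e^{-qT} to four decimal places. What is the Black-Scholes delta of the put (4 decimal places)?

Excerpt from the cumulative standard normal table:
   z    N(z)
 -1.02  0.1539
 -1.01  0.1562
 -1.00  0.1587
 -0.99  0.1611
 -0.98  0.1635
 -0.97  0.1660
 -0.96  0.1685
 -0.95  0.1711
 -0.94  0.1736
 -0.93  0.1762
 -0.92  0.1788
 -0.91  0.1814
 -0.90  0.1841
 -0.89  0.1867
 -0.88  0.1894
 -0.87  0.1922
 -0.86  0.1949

T = 0.08333;  σ√T = 0.1010
ln(S/K) + (r − q + σ²/2)T = ln(380/420) + (0.063 − 0.035 + 0.35²/2)·0.08333 = -0.1001 + 0.0074 = -0.0926
d₁ = -0.0926 / 0.1010 = -0.9170 which rounds to -0.92
N(d₁) = N(-0.92) = 0.1788
Δ_put = e^(−qT)·(N(d₁) − 1) = 0.9971·(0.1788 − 1) = -0.8188

-0.8188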